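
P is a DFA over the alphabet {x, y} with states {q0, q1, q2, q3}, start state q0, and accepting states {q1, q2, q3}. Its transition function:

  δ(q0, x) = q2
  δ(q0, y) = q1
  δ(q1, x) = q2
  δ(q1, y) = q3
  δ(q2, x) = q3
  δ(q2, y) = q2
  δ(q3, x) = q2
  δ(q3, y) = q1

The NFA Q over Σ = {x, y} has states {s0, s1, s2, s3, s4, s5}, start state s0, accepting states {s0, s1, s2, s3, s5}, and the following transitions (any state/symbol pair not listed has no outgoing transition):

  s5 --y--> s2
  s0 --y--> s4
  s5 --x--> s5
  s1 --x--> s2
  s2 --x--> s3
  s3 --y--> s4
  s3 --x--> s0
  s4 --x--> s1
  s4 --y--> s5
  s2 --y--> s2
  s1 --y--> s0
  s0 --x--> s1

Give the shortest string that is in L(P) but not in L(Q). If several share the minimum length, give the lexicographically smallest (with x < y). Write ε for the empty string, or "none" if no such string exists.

The string y is accepted by P but not by Q.
No shorter string lies in the difference, and y is the lexicographically first length-1 string in L(P) \ L(Q).

y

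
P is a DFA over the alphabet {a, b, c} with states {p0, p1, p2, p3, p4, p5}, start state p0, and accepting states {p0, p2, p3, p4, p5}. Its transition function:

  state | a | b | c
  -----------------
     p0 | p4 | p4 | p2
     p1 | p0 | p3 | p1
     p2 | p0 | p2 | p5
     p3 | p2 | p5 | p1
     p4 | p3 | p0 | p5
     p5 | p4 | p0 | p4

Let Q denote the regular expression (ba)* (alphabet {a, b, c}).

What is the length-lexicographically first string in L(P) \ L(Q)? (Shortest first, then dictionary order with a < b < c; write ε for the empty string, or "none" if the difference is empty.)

The string a is accepted by P but not by Q.
No shorter string lies in the difference, and a is the lexicographically first length-1 string in L(P) \ L(Q).

a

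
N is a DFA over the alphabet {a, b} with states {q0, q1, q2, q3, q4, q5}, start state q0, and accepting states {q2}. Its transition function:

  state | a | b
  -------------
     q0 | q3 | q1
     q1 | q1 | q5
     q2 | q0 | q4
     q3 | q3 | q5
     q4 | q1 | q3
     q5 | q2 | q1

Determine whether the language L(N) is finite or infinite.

infinite

State q1 is reachable from the start and can reach an accepting state, and it lies on the cycle q1 → q1.
Traversing that cycle any number of times yields accepted strings of unbounded length, so the language is infinite.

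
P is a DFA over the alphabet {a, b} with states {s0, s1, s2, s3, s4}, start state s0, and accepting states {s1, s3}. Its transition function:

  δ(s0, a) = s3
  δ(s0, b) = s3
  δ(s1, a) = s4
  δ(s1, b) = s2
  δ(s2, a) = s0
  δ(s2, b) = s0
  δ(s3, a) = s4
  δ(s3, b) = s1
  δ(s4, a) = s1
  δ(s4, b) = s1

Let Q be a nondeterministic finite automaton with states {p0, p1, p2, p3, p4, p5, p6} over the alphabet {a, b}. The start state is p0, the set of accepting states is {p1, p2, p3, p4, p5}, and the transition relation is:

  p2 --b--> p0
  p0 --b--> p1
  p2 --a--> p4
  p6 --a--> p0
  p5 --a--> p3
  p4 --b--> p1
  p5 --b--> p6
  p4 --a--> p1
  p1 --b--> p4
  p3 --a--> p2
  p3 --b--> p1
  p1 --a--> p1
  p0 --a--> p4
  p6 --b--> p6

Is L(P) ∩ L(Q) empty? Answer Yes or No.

No

The string a is accepted by both P and Q.
Hence L(P) ∩ L(Q) ≠ ∅.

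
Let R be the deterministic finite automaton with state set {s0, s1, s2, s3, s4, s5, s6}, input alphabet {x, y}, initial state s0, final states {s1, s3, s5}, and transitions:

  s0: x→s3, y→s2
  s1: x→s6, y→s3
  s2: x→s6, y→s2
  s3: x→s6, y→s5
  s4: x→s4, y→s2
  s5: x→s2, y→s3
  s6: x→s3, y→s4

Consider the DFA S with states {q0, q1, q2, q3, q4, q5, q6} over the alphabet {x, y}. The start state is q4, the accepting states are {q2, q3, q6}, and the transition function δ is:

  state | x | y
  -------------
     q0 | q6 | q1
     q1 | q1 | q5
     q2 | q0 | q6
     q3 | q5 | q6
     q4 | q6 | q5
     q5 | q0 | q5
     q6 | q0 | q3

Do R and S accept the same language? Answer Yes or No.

Exploring the product automaton R × S from the start pair (s0, q4), following both machines on each input symbol, reaches 6 state pairs: (s0, q4), (s3, q6), (s2, q5), (s6, q0), (s5, q3), (s4, q1).
R accepts in {s1, s3, s5} and S accepts in {q2, q3, q6}. In every reachable pair the two components are either both accepting — (s3, q6), (s5, q3) — or both non-accepting, so no string is accepted by exactly one of the machines: L(R) \ L(S) and L(S) \ L(R) are both empty.
Hence every string is accepted by R iff it is accepted by S, and the two languages coincide.

Yes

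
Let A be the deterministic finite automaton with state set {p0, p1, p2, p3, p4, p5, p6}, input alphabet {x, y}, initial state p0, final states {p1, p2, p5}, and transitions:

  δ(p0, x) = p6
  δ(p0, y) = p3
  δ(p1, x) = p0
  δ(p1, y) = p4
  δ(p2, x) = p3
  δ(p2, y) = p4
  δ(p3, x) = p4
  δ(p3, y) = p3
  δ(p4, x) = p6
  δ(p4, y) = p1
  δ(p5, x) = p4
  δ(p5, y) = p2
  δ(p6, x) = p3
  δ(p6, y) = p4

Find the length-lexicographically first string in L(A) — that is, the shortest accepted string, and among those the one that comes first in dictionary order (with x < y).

A breadth-first search from p0 reaches an accepting state first via the path p0 → p6 → p4 → p1 on input xyy.
No string of length < 3 is accepted (BFS exhausts all shorter strings without reaching an accepting state), and xyy is the lexicographically least accepting string of length 3.

xyy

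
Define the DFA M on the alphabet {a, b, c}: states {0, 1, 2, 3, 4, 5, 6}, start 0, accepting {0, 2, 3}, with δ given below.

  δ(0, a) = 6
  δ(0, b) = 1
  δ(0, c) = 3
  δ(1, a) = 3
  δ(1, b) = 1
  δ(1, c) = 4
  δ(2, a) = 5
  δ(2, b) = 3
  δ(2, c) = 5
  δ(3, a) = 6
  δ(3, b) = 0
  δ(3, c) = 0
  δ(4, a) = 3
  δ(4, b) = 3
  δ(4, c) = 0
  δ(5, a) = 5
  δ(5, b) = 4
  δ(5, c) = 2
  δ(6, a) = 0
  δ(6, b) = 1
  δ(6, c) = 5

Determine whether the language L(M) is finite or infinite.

infinite

State 1 is reachable from the start and can reach an accepting state, and it lies on the cycle 1 → 1.
Traversing that cycle any number of times yields accepted strings of unbounded length, so the language is infinite.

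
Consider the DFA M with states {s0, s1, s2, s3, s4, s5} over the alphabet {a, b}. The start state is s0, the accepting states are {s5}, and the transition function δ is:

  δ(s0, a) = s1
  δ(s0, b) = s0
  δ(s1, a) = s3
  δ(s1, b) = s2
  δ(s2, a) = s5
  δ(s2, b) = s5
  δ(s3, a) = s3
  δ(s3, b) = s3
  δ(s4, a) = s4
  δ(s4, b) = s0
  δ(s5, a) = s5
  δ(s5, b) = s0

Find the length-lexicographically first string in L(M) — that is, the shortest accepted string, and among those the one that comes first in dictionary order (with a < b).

A breadth-first search from s0 reaches an accepting state first via the path s0 → s1 → s2 → s5 on input aba.
No string of length < 3 is accepted (BFS exhausts all shorter strings without reaching an accepting state), and aba is the lexicographically least accepting string of length 3.

aba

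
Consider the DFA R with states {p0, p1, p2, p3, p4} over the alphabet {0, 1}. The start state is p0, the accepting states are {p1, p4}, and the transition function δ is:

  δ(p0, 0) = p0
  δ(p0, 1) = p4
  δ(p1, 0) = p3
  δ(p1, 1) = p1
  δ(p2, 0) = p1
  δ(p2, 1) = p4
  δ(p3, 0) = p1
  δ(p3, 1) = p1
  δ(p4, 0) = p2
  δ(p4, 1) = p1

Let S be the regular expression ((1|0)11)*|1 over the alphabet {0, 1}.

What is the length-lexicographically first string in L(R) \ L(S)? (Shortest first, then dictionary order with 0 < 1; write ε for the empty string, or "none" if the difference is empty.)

The string 01 is accepted by R but not by S.
No shorter string lies in the difference, and 01 is the lexicographically first length-2 string in L(R) \ L(S).

01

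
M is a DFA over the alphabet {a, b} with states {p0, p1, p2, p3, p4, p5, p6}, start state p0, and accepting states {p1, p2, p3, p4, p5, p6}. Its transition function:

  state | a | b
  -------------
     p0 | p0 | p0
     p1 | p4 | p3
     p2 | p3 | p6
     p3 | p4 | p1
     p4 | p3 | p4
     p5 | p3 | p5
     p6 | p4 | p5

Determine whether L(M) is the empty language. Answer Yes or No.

The states reachable from the start state are {p0}.
None of the accepting states {p1, p2, p3, p4, p5, p6} is reachable, so no string is accepted and L(M) = ∅.

Yes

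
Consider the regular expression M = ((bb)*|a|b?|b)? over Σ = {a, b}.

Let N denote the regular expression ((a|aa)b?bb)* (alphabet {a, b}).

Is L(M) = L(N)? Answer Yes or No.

The string a is accepted by M but rejected by N.
So L(M) ≠ L(N).

No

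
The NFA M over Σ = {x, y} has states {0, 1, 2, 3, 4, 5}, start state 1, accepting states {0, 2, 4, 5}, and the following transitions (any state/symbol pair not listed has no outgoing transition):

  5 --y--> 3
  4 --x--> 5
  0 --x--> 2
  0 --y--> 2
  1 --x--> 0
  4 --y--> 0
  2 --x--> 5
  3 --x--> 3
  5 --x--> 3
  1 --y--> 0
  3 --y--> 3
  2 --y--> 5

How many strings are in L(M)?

The useful subgraph on states {0, 1, 2, 5} is acyclic, so L(M) is finite; the longest accepting path visits 4 useful states, giving maximum string length 3.
Counting accepting paths from 1 by length: 2 of length 1, 4 of length 2, 8 of length 3. Total 14.

14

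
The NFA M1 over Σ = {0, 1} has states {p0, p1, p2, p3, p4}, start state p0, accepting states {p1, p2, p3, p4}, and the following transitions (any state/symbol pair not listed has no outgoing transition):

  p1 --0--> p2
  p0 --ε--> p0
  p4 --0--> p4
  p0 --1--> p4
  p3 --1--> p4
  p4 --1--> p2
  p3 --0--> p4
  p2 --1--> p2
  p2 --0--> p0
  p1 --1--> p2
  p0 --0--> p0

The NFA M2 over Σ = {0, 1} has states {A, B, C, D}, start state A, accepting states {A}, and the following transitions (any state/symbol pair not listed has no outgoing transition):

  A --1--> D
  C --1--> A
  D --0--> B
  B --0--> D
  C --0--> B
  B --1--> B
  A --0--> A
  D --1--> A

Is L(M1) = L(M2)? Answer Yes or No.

The string 1 is accepted by M1 but rejected by M2.
So L(M1) ≠ L(M2).

No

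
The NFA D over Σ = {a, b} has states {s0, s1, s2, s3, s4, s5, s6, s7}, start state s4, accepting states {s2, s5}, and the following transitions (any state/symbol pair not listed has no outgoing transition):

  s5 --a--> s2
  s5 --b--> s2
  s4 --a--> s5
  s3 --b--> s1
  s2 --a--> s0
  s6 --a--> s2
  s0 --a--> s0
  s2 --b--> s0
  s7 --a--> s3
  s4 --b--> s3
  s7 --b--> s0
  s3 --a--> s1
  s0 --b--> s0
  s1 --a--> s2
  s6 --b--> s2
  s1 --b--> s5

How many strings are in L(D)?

11

The useful subgraph on states {s1, s2, s3, s4, s5} is acyclic, so L(D) is finite; the longest accepting path visits 5 useful states, giving maximum string length 4.
Counting accepting paths from s4 by length: 1 of length 1, 2 of length 2, 4 of length 3, 4 of length 4. Total 11.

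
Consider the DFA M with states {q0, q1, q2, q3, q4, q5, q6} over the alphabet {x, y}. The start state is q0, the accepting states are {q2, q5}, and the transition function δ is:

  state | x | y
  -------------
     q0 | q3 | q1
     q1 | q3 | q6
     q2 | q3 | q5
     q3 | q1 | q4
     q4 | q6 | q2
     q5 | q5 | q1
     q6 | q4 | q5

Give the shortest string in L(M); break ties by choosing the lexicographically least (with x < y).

xyy

A breadth-first search from q0 reaches an accepting state first via the path q0 → q3 → q4 → q2 on input xyy.
No string of length < 3 is accepted (BFS exhausts all shorter strings without reaching an accepting state), and xyy is the lexicographically least accepting string of length 3.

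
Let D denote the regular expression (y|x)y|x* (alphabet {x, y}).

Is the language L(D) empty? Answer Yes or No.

No

The empty string ε matches the expression, so it belongs to L(D).
Since L(D) contains at least one string, it is not empty.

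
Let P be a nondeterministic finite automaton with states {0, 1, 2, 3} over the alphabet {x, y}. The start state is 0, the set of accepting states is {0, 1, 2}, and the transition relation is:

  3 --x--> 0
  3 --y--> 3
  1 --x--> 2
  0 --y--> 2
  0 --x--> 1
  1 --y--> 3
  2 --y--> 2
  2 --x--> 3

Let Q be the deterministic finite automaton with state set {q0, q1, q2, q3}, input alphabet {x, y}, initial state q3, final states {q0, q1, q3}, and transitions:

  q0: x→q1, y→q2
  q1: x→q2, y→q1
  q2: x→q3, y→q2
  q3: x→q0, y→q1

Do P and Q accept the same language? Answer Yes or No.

Exploring the product automaton P × Q from the start pair (0, q3), following both machines on each input symbol, reaches 4 state pairs: (0, q3), (1, q0), (2, q1), (3, q2).
P accepts in {0, 1, 2} and Q accepts in {q0, q1, q3}. In every reachable pair the two components are either both accepting — (0, q3), (1, q0), (2, q1) — or both non-accepting, so no string is accepted by exactly one of the machines: L(P) \ L(Q) and L(Q) \ L(P) are both empty.
Hence every string is accepted by P iff it is accepted by Q, and the two languages coincide.

Yes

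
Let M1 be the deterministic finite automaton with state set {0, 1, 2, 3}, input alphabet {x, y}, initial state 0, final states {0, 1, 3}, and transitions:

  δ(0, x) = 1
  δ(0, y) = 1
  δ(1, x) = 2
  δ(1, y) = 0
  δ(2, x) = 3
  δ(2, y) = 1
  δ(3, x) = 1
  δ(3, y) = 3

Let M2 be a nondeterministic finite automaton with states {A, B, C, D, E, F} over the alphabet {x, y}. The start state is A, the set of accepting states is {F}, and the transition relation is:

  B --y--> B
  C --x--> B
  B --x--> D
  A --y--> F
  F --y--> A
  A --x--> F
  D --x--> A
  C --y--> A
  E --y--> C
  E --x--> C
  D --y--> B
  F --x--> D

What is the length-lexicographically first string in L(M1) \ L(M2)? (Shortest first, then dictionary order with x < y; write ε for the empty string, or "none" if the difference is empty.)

The empty string ε is accepted by M1 but not by M2.
Since ε is the unique shortest string, it is the required witness.

ε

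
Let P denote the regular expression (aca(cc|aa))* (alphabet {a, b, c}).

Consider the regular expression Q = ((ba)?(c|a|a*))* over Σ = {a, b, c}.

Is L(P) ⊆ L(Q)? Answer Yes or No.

Converting the expression P to a DFA (subset construction, then merging equivalent states) gives the minimal DFA with states {p0, p1, p2, p3, p4, p5, p6}, start state p0, accepting states {p0} and transitions p0: a→p1, b→p2, c→p2; p1: a→p2, b→p2, c→p3; p2: a→p2, b→p2, c→p2; p3: a→p4, b→p2, c→p2; p4: a→p5, b→p2, c→p6; p5: a→p0, b→p2, c→p2; p6: a→p2, b→p2, c→p0.
Converting the expression Q to a DFA (subset construction, then merging equivalent states) gives the minimal DFA with states {q0, q1, q2}, start state q0, accepting states {q0} and transitions q0: a→q0, b→q1, c→q0; q1: a→q0, b→q2, c→q2; q2: a→q2, b→q2, c→q2.
Exploring the product automaton P × Q from the start pair (p0, q0), following both machines on each input symbol, reaches 9 state pairs: (p0, q0), (p1, q0), (p2, q1), (p2, q0), (p3, q0), (p2, q2), (p4, q0), (p5, q0), (p6, q0).
P accepts in {p0} and Q accepts in {q0}. The reachable pairs whose P-component is accepting are (p0, q0); in each of them the Q-component is accepting too, so the product for L(P) \ L(Q) (P-component accepting, Q-component rejecting) has no reachable accepting pair and the difference is empty.
Hence every string in L(P) is also in L(Q).

Yes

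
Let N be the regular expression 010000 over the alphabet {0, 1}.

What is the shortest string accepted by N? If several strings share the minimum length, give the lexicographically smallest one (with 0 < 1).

010000

By inspection of the expression, no string of length less than 6 matches, and 010000 is the lexicographically first match of length 6.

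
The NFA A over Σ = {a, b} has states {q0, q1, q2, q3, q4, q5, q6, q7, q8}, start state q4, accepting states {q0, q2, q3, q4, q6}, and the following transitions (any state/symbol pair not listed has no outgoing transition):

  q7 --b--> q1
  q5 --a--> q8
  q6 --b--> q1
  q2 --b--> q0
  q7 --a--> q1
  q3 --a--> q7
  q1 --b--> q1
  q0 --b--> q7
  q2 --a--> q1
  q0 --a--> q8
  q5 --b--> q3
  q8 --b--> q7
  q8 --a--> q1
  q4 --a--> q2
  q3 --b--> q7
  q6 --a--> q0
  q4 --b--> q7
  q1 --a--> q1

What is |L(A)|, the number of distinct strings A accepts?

3

The useful subgraph on states {q0, q2, q4} is acyclic, so L(A) is finite; the longest accepting path visits 3 useful states, giving maximum string length 2.
Counting accepting paths from q4 by length: 1 of length 0, 1 of length 1, 1 of length 2. Total 3.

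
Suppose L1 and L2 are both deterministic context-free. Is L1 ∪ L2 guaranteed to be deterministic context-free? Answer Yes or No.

{aⁿbⁿ : n≥0} and {aⁿb²ⁿ : n≥0} are each accepted by a deterministic PDA (push the a's; pop one per b, respectively one per two b's), but their union U is not. Suppose a DPDA M accepted U. Being deterministic, M has a single run on aⁿb²ⁿ, and since aⁿbⁿ ∈ U that run passes through an accepting configuration right after consuming the prefix aⁿbⁿ and then goes on to accept again after n more b's. Build an ordinary (nondeterministic) PDA M′ that simulates M on a's and b's and, at any moment when M is in an accepting state, may switch to a second mode in which it reads only c's, feeding each c to M as a b; M′ accepts when M does. Then M′ accepts aⁱbʲcᵏ (k≥1) exactly when both aⁱbʲ ∈ U and aⁱbʲ⁺ᵏ ∈ U, and checking the four cases (i=j or j=2i, combined with j+k=i or j+k=2i) leaves only i=j=k: so L(M′) ∩ a*b*c⁺ = {aⁿbⁿcⁿ : n≥1} would be context-free, which it is not (pumping lemma) — contradiction. (The union is an unambiguous CFL; it is determinism, not unambiguity, that fails.)

No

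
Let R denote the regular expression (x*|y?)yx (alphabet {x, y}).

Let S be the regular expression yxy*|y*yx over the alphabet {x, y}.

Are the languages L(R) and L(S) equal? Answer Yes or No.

No

The string xyx is accepted by R but rejected by S.
So L(R) ≠ L(S).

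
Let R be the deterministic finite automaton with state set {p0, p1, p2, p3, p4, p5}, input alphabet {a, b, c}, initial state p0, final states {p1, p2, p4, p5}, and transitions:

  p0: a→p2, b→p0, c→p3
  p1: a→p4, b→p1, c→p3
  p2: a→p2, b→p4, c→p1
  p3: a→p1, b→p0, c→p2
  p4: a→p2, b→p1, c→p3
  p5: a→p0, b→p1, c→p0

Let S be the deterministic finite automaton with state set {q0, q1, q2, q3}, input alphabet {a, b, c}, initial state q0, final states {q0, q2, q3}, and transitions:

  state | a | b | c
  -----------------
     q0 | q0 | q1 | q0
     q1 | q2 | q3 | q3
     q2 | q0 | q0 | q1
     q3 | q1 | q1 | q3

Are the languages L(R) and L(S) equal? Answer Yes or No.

The string ab is accepted by R but rejected by S.
So L(R) ≠ L(S).

No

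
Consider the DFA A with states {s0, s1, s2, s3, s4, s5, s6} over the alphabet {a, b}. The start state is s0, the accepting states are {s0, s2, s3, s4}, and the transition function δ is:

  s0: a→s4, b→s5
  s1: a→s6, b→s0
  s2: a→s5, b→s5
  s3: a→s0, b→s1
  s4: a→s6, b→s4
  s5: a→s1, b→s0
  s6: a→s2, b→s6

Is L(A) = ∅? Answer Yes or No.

No

The empty string ε is accepted: the run s0 ends in the accepting state s0.
Since at least one string is accepted, L(A) is not empty.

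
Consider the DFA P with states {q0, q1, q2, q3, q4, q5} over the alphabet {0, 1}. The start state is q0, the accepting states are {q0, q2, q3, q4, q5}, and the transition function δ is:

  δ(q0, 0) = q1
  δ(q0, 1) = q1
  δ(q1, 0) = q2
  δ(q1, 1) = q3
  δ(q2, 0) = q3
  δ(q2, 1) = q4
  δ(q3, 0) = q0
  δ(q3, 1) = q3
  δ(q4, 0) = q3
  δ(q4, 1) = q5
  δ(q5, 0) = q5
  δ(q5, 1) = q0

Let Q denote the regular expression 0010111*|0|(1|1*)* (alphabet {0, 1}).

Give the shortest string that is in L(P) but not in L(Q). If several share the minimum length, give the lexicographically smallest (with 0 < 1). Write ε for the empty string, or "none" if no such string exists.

The string 00 is accepted by P but not by Q.
No shorter string lies in the difference, and 00 is the lexicographically first length-2 string in L(P) \ L(Q).

00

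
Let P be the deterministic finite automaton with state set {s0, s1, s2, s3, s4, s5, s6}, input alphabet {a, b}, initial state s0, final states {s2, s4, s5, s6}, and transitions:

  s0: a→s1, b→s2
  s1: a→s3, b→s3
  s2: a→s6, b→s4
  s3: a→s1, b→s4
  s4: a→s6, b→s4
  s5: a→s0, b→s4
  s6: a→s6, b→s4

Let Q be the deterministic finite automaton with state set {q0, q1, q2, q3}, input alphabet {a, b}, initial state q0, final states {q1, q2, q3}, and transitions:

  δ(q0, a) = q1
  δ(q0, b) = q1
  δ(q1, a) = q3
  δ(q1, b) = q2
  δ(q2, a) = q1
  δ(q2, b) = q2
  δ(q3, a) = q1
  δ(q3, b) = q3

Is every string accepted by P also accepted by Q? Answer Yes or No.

Exploring the product automaton P × Q from the start pair (s0, q0), following both machines on each input symbol, reaches 9 state pairs: (s0, q0), (s1, q1), (s2, q1), (s3, q3), (s3, q2), (s6, q3), (s4, q2), (s4, q3), (s6, q1).
P accepts in {s2, s4, s5, s6} and Q accepts in {q1, q2, q3}. The reachable pairs whose P-component is accepting are (s2, q1), (s6, q3), (s4, q2), (s4, q3), (s6, q1); in each of them the Q-component is accepting too, so the product for L(P) \ L(Q) (P-component accepting, Q-component rejecting) has no reachable accepting pair and the difference is empty.
Hence every string in L(P) is also in L(Q).

Yes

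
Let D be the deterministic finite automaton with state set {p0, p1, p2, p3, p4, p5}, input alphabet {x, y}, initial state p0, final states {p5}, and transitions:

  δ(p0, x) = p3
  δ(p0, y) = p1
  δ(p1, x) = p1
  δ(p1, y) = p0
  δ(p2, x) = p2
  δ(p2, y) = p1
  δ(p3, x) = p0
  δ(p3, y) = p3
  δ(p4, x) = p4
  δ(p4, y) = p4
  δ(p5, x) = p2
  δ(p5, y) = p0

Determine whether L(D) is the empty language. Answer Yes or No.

Yes

The states reachable from the start state are {p0, p1, p3}.
None of the accepting states {p5} is reachable, so no string is accepted and L(D) = ∅.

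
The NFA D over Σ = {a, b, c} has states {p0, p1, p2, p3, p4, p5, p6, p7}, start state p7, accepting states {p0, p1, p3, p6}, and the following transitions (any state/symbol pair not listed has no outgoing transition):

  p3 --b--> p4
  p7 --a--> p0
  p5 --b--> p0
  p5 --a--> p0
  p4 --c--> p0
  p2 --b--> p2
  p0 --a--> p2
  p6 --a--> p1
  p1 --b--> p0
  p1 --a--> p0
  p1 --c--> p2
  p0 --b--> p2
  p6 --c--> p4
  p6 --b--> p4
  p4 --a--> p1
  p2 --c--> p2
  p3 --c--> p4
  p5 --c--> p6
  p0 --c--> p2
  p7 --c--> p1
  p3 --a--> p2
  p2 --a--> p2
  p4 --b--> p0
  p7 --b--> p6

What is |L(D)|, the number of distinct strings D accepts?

The useful subgraph on states {p0, p1, p4, p6, p7} is acyclic, so L(D) is finite; the longest accepting path visits 5 useful states, giving maximum string length 4.
Counting accepting paths from p7 by length: 3 of length 1, 3 of length 2, 8 of length 3, 4 of length 4. Total 18.

18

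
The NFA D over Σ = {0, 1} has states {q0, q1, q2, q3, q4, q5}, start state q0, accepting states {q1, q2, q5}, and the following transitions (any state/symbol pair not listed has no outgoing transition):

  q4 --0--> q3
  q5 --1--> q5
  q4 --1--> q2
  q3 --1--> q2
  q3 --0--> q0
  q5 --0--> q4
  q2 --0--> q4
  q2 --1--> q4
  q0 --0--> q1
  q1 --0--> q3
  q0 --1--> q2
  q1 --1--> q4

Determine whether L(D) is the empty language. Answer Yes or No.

The string 0 is accepted: the run q0 → q1 ends in the accepting state q1.
Since at least one string is accepted, L(D) is not empty.

No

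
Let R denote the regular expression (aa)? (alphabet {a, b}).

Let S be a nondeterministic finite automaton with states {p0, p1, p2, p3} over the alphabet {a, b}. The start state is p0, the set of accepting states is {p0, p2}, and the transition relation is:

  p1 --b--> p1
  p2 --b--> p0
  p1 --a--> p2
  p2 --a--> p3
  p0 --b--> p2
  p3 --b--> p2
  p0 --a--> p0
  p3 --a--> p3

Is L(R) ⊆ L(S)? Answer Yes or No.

Yes

Converting the expression R to a DFA (subset construction, then merging equivalent states) gives the minimal DFA with states {r0, r1, r2, r3}, start state r0, accepting states {r0, r3} and transitions r0: a→r1, b→r2; r1: a→r3, b→r2; r2: a→r2, b→r2; r3: a→r2, b→r2.
Exploring the product automaton R × S from the start pair (r0, p0), following both machines on each input symbol, reaches 6 state pairs: (r0, p0), (r1, p0), (r2, p2), (r3, p0), (r2, p3), (r2, p0).
R accepts in {r0, r3} and S accepts in {p0, p2}. The reachable pairs whose R-component is accepting are (r0, p0), (r3, p0); in each of them the S-component is accepting too, so the product for L(R) \ L(S) (R-component accepting, S-component rejecting) has no reachable accepting pair and the difference is empty.
Hence every string in L(R) is also in L(S).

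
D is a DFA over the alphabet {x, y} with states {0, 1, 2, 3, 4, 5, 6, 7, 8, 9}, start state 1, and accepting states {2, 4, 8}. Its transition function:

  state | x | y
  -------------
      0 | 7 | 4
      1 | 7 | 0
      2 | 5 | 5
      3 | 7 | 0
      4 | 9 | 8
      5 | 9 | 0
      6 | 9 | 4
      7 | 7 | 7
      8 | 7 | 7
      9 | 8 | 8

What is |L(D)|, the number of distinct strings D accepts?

The useful subgraph on states {0, 1, 4, 8, 9} is acyclic, so L(D) is finite; the longest accepting path visits 5 useful states, giving maximum string length 4.
Counting accepting paths from 1 by length: 1 of length 2, 1 of length 3, 2 of length 4. Total 4.

4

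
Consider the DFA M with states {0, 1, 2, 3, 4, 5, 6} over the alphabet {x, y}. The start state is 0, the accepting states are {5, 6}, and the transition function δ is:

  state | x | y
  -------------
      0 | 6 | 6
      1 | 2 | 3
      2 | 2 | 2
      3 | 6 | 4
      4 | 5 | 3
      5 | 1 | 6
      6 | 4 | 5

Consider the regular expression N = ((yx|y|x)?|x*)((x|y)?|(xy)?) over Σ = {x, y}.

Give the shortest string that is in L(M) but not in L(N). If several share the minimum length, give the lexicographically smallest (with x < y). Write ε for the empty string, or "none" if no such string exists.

The string xyy is accepted by M but not by N.
No shorter string lies in the difference, and xyy is the lexicographically first length-3 string in L(M) \ L(N).

xyy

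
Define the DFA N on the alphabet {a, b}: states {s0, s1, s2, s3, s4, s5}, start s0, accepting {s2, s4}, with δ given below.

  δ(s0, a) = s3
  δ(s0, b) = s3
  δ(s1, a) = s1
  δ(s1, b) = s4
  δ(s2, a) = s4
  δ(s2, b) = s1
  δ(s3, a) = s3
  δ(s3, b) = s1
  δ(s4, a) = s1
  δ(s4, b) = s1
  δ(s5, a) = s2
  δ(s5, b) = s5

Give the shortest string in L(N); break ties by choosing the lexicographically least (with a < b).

A breadth-first search from s0 reaches an accepting state first via the path s0 → s3 → s1 → s4 on input abb.
No string of length < 3 is accepted (BFS exhausts all shorter strings without reaching an accepting state), and abb is the lexicographically least accepting string of length 3.

abb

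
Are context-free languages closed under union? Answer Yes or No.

Take grammars for L₁ and L₂ with disjoint nonterminals and start symbols S₁, S₂; the grammar with a new start symbol and productions S → S₁ | S₂ generates L₁ ∪ L₂.
So the context-free languages are closed under union.

Yes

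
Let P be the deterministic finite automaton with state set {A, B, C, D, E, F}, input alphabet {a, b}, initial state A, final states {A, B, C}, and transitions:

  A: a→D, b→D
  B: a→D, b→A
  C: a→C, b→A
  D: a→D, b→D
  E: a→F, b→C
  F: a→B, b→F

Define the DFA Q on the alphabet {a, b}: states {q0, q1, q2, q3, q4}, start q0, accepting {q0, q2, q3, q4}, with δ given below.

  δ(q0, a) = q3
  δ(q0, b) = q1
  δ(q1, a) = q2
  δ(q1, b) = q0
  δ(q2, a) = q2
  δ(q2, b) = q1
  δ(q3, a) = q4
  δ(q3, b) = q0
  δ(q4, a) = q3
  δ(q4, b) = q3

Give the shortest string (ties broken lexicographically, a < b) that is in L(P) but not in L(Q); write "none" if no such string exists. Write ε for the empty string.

none

Exploring the product automaton P × Q from the start pair (A, q0), following both machines on each input symbol, reaches 6 state pairs: (A, q0), (D, q3), (D, q1), (D, q4), (D, q0), (D, q2).
P accepts in {A, B, C} and Q accepts in {q0, q2, q3, q4}. The reachable pairs whose P-component is accepting are (A, q0); in each of them the Q-component is accepting too, so the product for L(P) \ L(Q) (P-component accepting, Q-component rejecting) has no reachable accepting pair and the difference is empty.
So every string accepted by P is also accepted by Q: L(P) \ L(Q) = ∅ and there is no such string.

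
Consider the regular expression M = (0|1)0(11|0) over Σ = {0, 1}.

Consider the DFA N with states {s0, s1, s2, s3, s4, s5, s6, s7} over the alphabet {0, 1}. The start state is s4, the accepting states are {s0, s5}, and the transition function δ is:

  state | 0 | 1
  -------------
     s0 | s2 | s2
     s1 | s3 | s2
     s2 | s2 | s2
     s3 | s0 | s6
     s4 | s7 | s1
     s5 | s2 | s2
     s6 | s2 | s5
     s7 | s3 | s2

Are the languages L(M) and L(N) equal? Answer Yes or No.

Yes

Converting the expression M to a DFA (subset construction, then merging equivalent states) gives the minimal DFA with states {m0, m1, m2, m3, m4, m5}, start state m0, accepting states {m4} and transitions m0: 0→m1, 1→m1; m1: 0→m2, 1→m3; m2: 0→m4, 1→m5; m3: 0→m3, 1→m3; m4: 0→m3, 1→m3; m5: 0→m3, 1→m4.
Exploring the product automaton M × N from the start pair (m0, s4), following both machines on each input symbol, reaches 8 state pairs: (m0, s4), (m1, s7), (m1, s1), (m2, s3), (m3, s2), (m4, s0), (m5, s6), (m4, s5).
M accepts in {m4} and N accepts in {s0, s5}. In every reachable pair the two components are either both accepting — (m4, s0), (m4, s5) — or both non-accepting, so no string is accepted by exactly one of the machines: L(M) \ L(N) and L(N) \ L(M) are both empty.
Hence every string is accepted by M iff it is accepted by N, and the two languages coincide.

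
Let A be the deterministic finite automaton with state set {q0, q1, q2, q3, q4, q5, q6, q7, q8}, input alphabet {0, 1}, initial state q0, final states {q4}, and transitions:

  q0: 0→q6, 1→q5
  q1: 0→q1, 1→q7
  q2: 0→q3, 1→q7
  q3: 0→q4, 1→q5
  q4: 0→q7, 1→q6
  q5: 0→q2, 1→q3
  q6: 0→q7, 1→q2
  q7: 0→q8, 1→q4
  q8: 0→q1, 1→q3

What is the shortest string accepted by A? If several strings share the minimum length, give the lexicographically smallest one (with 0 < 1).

A breadth-first search from q0 reaches an accepting state first via the path q0 → q6 → q7 → q4 on input 001.
No string of length < 3 is accepted (BFS exhausts all shorter strings without reaching an accepting state), and 001 is the lexicographically least accepting string of length 3.

001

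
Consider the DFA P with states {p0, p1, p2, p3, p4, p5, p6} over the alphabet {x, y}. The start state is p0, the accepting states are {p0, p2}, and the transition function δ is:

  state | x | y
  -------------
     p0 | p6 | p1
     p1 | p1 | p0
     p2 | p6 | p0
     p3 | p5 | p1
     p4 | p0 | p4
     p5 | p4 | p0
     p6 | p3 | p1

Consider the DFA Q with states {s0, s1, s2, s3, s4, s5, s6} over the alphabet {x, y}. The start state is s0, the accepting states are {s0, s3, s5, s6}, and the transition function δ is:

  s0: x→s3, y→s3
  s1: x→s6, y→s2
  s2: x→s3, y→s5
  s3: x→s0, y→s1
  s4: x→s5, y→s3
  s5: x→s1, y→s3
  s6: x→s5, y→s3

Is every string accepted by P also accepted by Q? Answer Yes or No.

No

The string yy is in L(P) but not in L(Q).
So L(P) ⊄ L(Q).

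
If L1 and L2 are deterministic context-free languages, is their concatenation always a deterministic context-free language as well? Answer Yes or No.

No

Take L₁ = {ε, c} (finite, hence regular and DCFL) and L₂ = {c aⁿbⁿ : n≥0} ∪ {cc aⁿb²ⁿ : n≥0} (a DCFL: the number of leading c's tells the DPDA whether to pop one stack symbol per b or per two b's). Then L₁L₂ ∩ cca⁺b* = {cc aⁿbⁿ : n≥1} ∪ {cc aⁿb²ⁿ : n≥1}. If L₁L₂ were a DCFL, so would be this intersection with a regular set, and a DPDA for it started from its configuration after reading cc would accept {aⁿbⁿ : n≥1} ∪ {aⁿb²ⁿ : n≥1}, which no deterministic PDA accepts (a DPDA for it would have a single run on aⁿb²ⁿ, accepting after the prefix aⁿbⁿ and accepting again after n more b's; an ordinary PDA that simulates it on a's and b's and, at any moment when it is accepting, may switch to reading only a fresh letter d while feeding each d to the simulation as a b, would accept aⁱbʲdᵏ (k≥1) exactly when both aⁱbʲ and aⁱbʲ⁺ᵏ are in the language, i.e. its language intersected with the regular set a*b*d⁺ would be exactly {aⁿbⁿdⁿ : n≥1} — impossible, since context-free languages are closed under intersection with regular sets and {aⁿbⁿdⁿ} is not context-free). Hence L₁L₂ is not a DCFL.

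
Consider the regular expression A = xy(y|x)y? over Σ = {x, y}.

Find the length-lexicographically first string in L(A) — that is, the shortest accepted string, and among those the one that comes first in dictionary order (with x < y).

By inspection of the expression, no string of length less than 3 matches, and xyx is the lexicographically first match of length 3.

xyx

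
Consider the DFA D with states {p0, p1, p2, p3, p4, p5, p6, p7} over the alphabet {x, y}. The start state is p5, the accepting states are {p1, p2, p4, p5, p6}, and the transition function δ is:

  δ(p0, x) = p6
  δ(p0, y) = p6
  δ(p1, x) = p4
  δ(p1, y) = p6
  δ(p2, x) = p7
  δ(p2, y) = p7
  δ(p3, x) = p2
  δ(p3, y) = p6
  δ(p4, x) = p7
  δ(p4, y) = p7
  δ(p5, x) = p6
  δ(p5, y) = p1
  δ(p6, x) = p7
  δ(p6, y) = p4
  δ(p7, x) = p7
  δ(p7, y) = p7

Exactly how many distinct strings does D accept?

7

The useful subgraph on states {p1, p4, p5, p6} is acyclic, so L(D) is finite; the longest accepting path visits 4 useful states, giving maximum string length 3.
Counting accepting paths from p5 by length: 1 of length 0, 2 of length 1, 3 of length 2, 1 of length 3. Total 7.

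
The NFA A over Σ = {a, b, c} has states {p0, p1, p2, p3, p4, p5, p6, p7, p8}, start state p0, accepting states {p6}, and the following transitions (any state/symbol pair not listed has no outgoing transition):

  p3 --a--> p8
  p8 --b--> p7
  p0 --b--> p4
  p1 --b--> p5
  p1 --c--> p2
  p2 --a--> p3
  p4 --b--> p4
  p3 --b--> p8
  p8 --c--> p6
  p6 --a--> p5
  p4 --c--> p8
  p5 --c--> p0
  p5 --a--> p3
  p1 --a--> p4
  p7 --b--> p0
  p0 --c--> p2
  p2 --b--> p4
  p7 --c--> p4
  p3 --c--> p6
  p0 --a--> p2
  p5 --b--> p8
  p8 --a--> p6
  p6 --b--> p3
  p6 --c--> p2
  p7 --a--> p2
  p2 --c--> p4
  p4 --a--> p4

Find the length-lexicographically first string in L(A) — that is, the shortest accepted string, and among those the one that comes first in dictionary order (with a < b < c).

aac

A breadth-first search from p0 reaches an accepting state first via the path p0 → p2 → p3 → p6 on input aac.
No string of length < 3 is accepted (BFS exhausts all shorter strings without reaching an accepting state), and aac is the lexicographically least accepting string of length 3.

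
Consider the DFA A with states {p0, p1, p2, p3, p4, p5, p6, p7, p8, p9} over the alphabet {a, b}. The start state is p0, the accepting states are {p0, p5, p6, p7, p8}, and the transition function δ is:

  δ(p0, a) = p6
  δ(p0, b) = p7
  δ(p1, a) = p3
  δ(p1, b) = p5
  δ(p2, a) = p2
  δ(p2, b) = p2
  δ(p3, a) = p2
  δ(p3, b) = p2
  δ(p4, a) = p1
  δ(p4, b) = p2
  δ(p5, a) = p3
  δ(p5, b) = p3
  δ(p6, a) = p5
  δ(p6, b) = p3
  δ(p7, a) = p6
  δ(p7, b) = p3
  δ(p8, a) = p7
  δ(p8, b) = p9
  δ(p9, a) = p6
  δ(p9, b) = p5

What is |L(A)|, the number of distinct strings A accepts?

The useful subgraph on states {p0, p5, p6, p7} is acyclic, so L(A) is finite; the longest accepting path visits 4 useful states, giving maximum string length 3.
Counting accepting paths from p0 by length: 1 of length 0, 2 of length 1, 2 of length 2, 1 of length 3. Total 6.

6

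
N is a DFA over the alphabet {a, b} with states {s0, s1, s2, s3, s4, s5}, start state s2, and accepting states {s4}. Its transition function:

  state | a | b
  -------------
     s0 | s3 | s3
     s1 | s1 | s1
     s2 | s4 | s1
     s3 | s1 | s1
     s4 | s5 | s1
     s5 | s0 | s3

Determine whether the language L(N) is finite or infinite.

finite

The useful states (reachable from s2 and able to reach an accepting state) are {s2, s4}.
Restricted to these states the transition graph has no cycle, so every accepting path has bounded length and L is finite.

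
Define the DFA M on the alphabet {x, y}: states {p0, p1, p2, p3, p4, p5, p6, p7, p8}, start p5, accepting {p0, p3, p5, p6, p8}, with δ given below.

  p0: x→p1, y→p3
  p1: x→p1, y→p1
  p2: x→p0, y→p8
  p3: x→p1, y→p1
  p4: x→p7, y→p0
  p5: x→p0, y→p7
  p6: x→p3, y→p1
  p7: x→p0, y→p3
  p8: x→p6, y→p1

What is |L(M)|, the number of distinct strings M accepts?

The useful subgraph on states {p0, p3, p5, p7} is acyclic, so L(M) is finite; the longest accepting path visits 4 useful states, giving maximum string length 3.
Counting accepting paths from p5 by length: 1 of length 0, 1 of length 1, 3 of length 2, 1 of length 3. Total 6.

6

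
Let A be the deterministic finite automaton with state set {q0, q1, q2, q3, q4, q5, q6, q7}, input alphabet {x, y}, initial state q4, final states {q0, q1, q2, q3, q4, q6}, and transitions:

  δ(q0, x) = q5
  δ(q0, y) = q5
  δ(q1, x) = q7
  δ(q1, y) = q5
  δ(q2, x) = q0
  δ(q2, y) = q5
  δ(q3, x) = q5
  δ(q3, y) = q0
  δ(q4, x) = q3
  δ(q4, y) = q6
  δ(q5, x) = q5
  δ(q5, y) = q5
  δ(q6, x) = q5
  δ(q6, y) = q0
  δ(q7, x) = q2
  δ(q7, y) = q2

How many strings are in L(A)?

5

The useful subgraph on states {q0, q3, q4, q6} is acyclic, so L(A) is finite; the longest accepting path visits 3 useful states, giving maximum string length 2.
Counting accepting paths from q4 by length: 1 of length 0, 2 of length 1, 2 of length 2. Total 5.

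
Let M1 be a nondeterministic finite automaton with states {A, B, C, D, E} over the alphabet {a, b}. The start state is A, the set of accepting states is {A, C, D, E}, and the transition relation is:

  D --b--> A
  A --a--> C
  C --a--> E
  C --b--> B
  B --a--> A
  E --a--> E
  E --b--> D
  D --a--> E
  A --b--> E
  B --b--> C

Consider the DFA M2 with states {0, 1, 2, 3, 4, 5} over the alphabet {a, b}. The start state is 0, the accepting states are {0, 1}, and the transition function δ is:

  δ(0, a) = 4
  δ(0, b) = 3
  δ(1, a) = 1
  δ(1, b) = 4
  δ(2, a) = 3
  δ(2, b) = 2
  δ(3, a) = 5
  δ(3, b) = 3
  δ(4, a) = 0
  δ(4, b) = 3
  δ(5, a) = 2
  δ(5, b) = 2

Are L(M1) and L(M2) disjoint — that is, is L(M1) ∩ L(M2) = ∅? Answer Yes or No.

The empty string ε is accepted by both M1 and M2.
Hence L(M1) ∩ L(M2) ≠ ∅.

No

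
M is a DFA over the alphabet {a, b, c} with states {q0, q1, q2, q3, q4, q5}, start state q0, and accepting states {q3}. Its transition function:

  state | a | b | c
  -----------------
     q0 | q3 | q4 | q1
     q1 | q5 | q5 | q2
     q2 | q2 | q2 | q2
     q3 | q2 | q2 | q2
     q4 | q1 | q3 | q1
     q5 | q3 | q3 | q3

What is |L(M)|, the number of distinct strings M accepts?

20

The useful subgraph on states {q0, q1, q3, q4, q5} is acyclic, so L(M) is finite; the longest accepting path visits 5 useful states, giving maximum string length 4.
Counting accepting paths from q0 by length: 1 of length 1, 1 of length 2, 6 of length 3, 12 of length 4. Total 20.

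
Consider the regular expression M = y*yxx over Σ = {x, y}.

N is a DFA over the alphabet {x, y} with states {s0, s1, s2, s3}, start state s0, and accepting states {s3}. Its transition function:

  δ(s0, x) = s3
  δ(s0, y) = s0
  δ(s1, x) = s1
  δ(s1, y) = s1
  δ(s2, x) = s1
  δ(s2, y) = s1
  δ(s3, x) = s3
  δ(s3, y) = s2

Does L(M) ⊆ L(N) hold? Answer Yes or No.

Converting the expression M to a DFA (subset construction, then merging equivalent states) gives the minimal DFA with states {m0, m1, m2, m3, m4}, start state m0, accepting states {m4} and transitions m0: x→m1, y→m2; m1: x→m1, y→m1; m2: x→m3, y→m2; m3: x→m4, y→m1; m4: x→m1, y→m1.
Exploring the product automaton M × N from the start pair (m0, s0), following both machines on each input symbol, reaches 7 state pairs: (m0, s0), (m1, s3), (m2, s0), (m1, s2), (m3, s3), (m1, s1), (m4, s3).
M accepts in {m4} and N accepts in {s3}. The reachable pairs whose M-component is accepting are (m4, s3); in each of them the N-component is accepting too, so the product for L(M) \ L(N) (M-component accepting, N-component rejecting) has no reachable accepting pair and the difference is empty.
Hence every string in L(M) is also in L(N).

Yes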